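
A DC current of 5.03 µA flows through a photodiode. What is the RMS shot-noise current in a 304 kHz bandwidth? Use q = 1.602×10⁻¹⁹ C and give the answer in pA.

I_n = √(2qI·B)
2qI·B = 2 × 1.602×10⁻¹⁹ × 5.03×10⁻⁶ × 3.04×10⁵ = 4.90×10⁻¹⁹ A²
I_n = √(4.90×10⁻¹⁹) = 7.00×10⁻¹⁰ A = 700 pA

700 pA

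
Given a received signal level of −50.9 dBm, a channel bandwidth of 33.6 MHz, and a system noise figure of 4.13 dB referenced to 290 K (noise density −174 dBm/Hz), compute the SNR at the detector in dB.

43.7 dB

Noise floor: N = −174 + 10 log₁₀(B) + NF
10 log₁₀(3.36×10⁷) = 75.26 dB
N = −174 + 75.26 + 4.13 = −94.61 dBm
SNR = P_sig − N = −50.9 − (−94.61) = 43.71 dB → 43.7 dB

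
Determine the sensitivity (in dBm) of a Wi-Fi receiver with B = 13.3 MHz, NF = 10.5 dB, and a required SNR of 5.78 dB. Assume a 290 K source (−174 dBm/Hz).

−86.5 dBm

Sensitivity = −174 + 10 log₁₀(B) + NF + SNR_min
= −174 + 71.24 + 10.5 + 5.78
= −86.48 dBm → −86.5 dBm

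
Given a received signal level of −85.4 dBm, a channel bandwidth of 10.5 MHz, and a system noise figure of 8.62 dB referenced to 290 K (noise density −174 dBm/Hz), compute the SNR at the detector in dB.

9.8 dB

Noise floor: N = −174 + 10 log₁₀(B) + NF
10 log₁₀(1.05×10⁷) = 70.21 dB
N = −174 + 70.21 + 8.62 = −95.17 dBm
SNR = P_sig − N = −85.4 − (−95.17) = 9.77 dB → 9.8 dB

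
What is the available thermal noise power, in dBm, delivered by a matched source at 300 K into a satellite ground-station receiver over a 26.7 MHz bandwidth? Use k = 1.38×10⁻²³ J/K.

−99.6 dBm

P_n = kTB = 1.38×10⁻²³ × 300 × 2.67×10⁷ = 1.11×10⁻¹³ W
In dBm: 10 log₁₀(1.11×10⁻¹³ / 10⁻³) = −99.6 dBm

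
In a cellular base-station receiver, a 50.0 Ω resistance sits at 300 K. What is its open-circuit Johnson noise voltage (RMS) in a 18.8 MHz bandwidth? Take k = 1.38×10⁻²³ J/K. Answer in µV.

V_n = √(4kTRB)
4kTRB = 4 × 1.38×10⁻²³ × 300 × 5.00×10¹ × 1.88×10⁷ = 1.56×10⁻¹¹ V²
V_n = √(1.56×10⁻¹¹) = 3.95×10⁻⁶ V = 3.95 µV

3.95 µV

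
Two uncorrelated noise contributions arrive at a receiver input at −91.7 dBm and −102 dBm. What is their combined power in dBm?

Convert to linear, add, convert back:
P₁ = 6.76×10⁻¹³ W, P₂ = 6.31×10⁻¹⁴ W
P_tot = 7.39×10⁻¹³ W → 10 log₁₀(P_tot / 10⁻³) = −91.3 dBm

−91.3 dBm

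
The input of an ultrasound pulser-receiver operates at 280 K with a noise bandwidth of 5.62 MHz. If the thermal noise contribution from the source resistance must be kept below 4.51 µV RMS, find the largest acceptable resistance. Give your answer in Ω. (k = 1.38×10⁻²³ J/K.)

234 Ω

Johnson–Nyquist: V_n = √(4kTRB) ⇒ R = V_n² / (4kTB)
4kTB = 4 × 1.38×10⁻²³ × 280 × 5.62×10⁶ = 8.69×10⁻¹⁴
R = (4.51×10⁻⁶)² / 8.69×10⁻¹⁴ = 2.34×10² Ω = 234 Ω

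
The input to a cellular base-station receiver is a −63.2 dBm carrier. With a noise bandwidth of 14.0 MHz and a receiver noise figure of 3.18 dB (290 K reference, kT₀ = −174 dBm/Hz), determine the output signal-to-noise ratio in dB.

36.2 dB

Noise floor: N = −174 + 10 log₁₀(B) + NF
10 log₁₀(1.40×10⁷) = 71.46 dB
N = −174 + 71.46 + 3.18 = −99.36 dBm
SNR = P_sig − N = −63.2 − (−99.36) = 36.16 dB → 36.2 dB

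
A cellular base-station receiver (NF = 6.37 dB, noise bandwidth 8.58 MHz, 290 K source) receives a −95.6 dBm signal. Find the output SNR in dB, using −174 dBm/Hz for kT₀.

Noise floor: N = −174 + 10 log₁₀(B) + NF
10 log₁₀(8.58×10⁶) = 69.33 dB
N = −174 + 69.33 + 6.37 = −98.30 dBm
SNR = P_sig − N = −95.6 − (−98.30) = 2.70 dB → 2.7 dB

2.7 dB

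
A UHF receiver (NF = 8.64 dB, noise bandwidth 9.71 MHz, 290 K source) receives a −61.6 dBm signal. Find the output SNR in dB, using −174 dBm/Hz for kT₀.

33.9 dB

Noise floor: N = −174 + 10 log₁₀(B) + NF
10 log₁₀(9.71×10⁶) = 69.87 dB
N = −174 + 69.87 + 8.64 = −95.49 dBm
SNR = P_sig − N = −61.6 − (−95.49) = 33.89 dB → 33.9 dB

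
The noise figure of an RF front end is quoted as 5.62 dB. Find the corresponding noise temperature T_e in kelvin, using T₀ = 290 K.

F = 10^(5.62/10) = 3.64754
T_e = (F − 1)·T₀ = (3.64754 − 1) × 290 = 768 K

768 K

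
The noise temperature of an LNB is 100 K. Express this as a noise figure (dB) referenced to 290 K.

F = 1 + T_e/T₀ = 1 + 100/290 = 1.34483
NF = 10 log₁₀(1.34483) = 1.29 dB

1.29 dB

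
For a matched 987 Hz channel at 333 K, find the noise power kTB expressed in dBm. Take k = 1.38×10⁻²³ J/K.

−143.4 dBm

P_n = kTB = 1.38×10⁻²³ × 333 × 9.87×10² = 4.54×10⁻¹⁸ W
In dBm: 10 log₁₀(4.54×10⁻¹⁸ / 10⁻³) = −143.4 dBm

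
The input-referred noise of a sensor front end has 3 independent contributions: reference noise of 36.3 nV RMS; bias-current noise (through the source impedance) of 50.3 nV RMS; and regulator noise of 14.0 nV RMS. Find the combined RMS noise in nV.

63.6 nV

Uncorrelated sources add in power (mean-square): V_tot = √(ΣV_i²)
V_tot = √[(3.63×10⁻⁸)² + (5.03×10⁻⁸)² + (1.40×10⁻⁸)²] = 6.36×10⁻⁸ V = 63.6 nV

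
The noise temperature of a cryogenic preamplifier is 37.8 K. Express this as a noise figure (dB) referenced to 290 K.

F = 1 + T_e/T₀ = 1 + 37.8/290 = 1.13034
NF = 10 log₁₀(1.13034) = 0.532 dB

0.532 dB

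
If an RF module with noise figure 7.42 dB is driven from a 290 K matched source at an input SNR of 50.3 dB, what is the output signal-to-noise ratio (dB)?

By definition F = SNR_in/SNR_out, so in dB: SNR_out = SNR_in − NF
SNR_out = 50.3 − 7.42 = 42.88 dB

42.88 dB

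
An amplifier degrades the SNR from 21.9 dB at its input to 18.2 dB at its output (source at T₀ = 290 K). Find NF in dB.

3.7 dB

NF (dB) = SNR_in(dB) − SNR_out(dB) when the source is at T₀
NF = 21.9 − 18.2 = 3.7 dB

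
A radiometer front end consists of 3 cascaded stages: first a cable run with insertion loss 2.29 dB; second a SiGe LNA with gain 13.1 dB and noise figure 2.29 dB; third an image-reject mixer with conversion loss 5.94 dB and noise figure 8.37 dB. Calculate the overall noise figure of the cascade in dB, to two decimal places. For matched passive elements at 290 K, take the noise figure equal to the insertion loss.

5.26 dB

Convert to linear (a loss of L dB is a gain of −L dB): F_i = 10^(NF_i/10), G_i = 10^(G_i,dB/10)
  Stage 1: F_1 = 10^(2.29/10) = 1.694, G_1 = 10^(−2.29/10) = 0.5902
  Stage 2: F_2 = 10^(2.29/10) = 1.694, G_2 = 10^(13.1/10) = 20.42
  Stage 3: F_3 = 10^(8.37/10) = 6.871, G_3 = 10^(−5.94/10) = 0.2547
Friis cascade:
  F = 1.694 + (1.694 − 1)/0.5902 + (6.871 − 1)/12.05 = 3.358
NF = 10 log₁₀(3.358) = 5.26 dB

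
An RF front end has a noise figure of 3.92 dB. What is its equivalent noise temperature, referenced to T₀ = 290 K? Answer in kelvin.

F = 10^(3.92/10) = 2.46604
T_e = (F − 1)·T₀ = (2.46604 − 1) × 290 = 425 K

425 K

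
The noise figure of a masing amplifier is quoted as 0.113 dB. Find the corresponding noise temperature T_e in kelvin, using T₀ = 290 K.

F = 10^(0.113/10) = 1.02636
T_e = (F − 1)·T₀ = (1.02636 − 1) × 290 = 7.64 K

7.64 K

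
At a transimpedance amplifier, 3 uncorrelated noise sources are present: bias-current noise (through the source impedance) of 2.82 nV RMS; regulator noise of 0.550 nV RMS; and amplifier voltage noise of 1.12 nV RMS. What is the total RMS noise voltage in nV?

Uncorrelated sources add in power (mean-square): V_tot = √(ΣV_i²)
V_tot = √[(2.82×10⁻⁹)² + (5.50×10⁻¹⁰)² + (1.12×10⁻⁹)²] = 3.08×10⁻⁹ V = 3.08 nV

3.08 nV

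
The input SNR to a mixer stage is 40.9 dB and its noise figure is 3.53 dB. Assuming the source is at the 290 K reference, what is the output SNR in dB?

37.37 dB

By definition F = SNR_in/SNR_out, so in dB: SNR_out = SNR_in − NF
SNR_out = 40.9 − 3.53 = 37.37 dB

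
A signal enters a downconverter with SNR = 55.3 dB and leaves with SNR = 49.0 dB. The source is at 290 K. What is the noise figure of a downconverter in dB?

NF (dB) = SNR_in(dB) − SNR_out(dB) when the source is at T₀
NF = 55.3 − 49.0 = 6.3 dB

6.3 dB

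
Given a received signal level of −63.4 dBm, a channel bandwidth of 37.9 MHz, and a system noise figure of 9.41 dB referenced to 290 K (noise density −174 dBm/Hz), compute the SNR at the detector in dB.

Noise floor: N = −174 + 10 log₁₀(B) + NF
10 log₁₀(3.79×10⁷) = 75.79 dB
N = −174 + 75.79 + 9.41 = −88.80 dBm
SNR = P_sig − N = −63.4 − (−88.80) = 25.40 dB → 25.4 dB

25.4 dB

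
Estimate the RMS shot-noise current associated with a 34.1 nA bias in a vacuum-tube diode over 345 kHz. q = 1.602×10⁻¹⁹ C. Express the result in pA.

I_n = √(2qI·B)
2qI·B = 2 × 1.602×10⁻¹⁹ × 3.41×10⁻⁸ × 3.45×10⁵ = 3.77×10⁻²¹ A²
I_n = √(3.77×10⁻²¹) = 6.14×10⁻¹¹ A = 61.4 pA

61.4 pA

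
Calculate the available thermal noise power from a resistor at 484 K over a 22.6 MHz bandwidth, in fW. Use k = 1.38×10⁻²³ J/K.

P_n = kTB = 1.38×10⁻²³ × 484 × 2.26×10⁷ = 1.51×10⁻¹³ W = 151 fW

151 fW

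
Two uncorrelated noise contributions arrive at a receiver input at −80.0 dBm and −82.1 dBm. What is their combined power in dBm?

Convert to linear, add, convert back:
P₁ = 1.00×10⁻¹¹ W, P₂ = 6.17×10⁻¹² W
P_tot = 1.62×10⁻¹¹ W → 10 log₁₀(P_tot / 10⁻³) = −77.9 dBm

−77.9 dBm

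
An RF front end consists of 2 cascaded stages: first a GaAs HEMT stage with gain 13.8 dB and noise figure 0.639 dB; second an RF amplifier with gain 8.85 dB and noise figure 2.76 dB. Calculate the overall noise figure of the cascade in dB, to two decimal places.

Convert to linear (a loss of L dB is a gain of −L dB): F_i = 10^(NF_i/10), G_i = 10^(G_i,dB/10)
  Stage 1: F_1 = 10^(0.639/10) = 1.159, G_1 = 10^(13.8/10) = 23.99
  Stage 2: F_2 = 10^(2.76/10) = 1.888, G_2 = 10^(8.85/10) = 7.674
Friis cascade:
  F = 1.159 + (1.888 − 1)/23.99 = 1.196
NF = 10 log₁₀(1.196) = 0.78 dB

0.78 dB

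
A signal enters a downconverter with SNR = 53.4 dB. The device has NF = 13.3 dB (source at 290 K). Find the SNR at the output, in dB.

By definition F = SNR_in/SNR_out, so in dB: SNR_out = SNR_in − NF
SNR_out = 53.4 − 13.3 = 40.1 dB

40.1 dB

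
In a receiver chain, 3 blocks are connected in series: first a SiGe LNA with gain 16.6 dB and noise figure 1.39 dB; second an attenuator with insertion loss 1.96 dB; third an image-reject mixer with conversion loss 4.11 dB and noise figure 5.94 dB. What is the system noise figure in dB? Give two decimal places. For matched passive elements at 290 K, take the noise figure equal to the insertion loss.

Convert to linear (a loss of L dB is a gain of −L dB): F_i = 10^(NF_i/10), G_i = 10^(G_i,dB/10)
  Stage 1: F_1 = 10^(1.39/10) = 1.377, G_1 = 10^(16.6/10) = 45.71
  Stage 2: F_2 = 10^(1.96/10) = 1.570, G_2 = 10^(−1.96/10) = 0.6368
  Stage 3: F_3 = 10^(5.94/10) = 3.926, G_3 = 10^(−4.11/10) = 0.3882
Friis cascade:
  F = 1.377 + (1.570 − 1)/45.71 + (3.926 − 1)/29.11 = 1.490
NF = 10 log₁₀(1.490) = 1.73 dB

1.73 dB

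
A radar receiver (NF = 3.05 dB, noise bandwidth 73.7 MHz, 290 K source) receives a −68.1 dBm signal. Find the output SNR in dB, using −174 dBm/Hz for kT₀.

Noise floor: N = −174 + 10 log₁₀(B) + NF
10 log₁₀(7.37×10⁷) = 78.67 dB
N = −174 + 78.67 + 3.05 = −92.28 dBm
SNR = P_sig − N = −68.1 − (−92.28) = 24.18 dB → 24.2 dB

24.2 dB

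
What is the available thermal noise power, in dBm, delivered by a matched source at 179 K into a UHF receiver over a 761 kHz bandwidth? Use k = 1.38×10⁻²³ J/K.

P_n = kTB = 1.38×10⁻²³ × 179 × 7.61×10⁵ = 1.88×10⁻¹⁵ W
In dBm: 10 log₁₀(1.88×10⁻¹⁵ / 10⁻³) = −117.3 dBm

−117.3 dBm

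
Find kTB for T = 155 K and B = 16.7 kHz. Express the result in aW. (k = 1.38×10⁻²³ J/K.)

35.7 aW

P_n = kTB = 1.38×10⁻²³ × 155 × 1.67×10⁴ = 3.57×10⁻¹⁷ W = 35.7 aW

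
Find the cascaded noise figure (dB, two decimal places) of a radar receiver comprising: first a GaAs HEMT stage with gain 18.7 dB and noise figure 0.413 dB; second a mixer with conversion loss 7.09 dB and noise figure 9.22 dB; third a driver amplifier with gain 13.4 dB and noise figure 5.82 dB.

1.44 dB

Convert to linear (a loss of L dB is a gain of −L dB): F_i = 10^(NF_i/10), G_i = 10^(G_i,dB/10)
  Stage 1: F_1 = 10^(0.413/10) = 1.100, G_1 = 10^(18.7/10) = 74.13
  Stage 2: F_2 = 10^(9.22/10) = 8.356, G_2 = 10^(−7.09/10) = 0.1954
  Stage 3: F_3 = 10^(5.82/10) = 3.819, G_3 = 10^(13.4/10) = 21.88
Friis cascade:
  F = 1.100 + (8.356 − 1)/74.13 + (3.819 − 1)/14.49 = 1.394
NF = 10 log₁₀(1.394) = 1.44 dB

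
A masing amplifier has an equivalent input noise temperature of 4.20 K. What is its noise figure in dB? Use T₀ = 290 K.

0.062 dB

F = 1 + T_e/T₀ = 1 + 4.20/290 = 1.01448
NF = 10 log₁₀(1.01448) = 0.062 dB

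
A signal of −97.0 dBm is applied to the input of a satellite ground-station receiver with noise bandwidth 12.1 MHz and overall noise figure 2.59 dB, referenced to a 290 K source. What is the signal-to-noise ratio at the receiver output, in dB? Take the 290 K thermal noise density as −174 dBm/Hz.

3.6 dB

Noise floor: N = −174 + 10 log₁₀(B) + NF
10 log₁₀(1.21×10⁷) = 70.83 dB
N = −174 + 70.83 + 2.59 = −100.58 dBm
SNR = P_sig − N = −97.0 − (−100.58) = 3.58 dB → 3.6 dB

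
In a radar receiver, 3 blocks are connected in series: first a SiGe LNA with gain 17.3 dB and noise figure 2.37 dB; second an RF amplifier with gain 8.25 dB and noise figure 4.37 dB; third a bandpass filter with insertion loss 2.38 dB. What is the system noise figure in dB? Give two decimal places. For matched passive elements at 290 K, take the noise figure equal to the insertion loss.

2.46 dB

Convert to linear (a loss of L dB is a gain of −L dB): F_i = 10^(NF_i/10), G_i = 10^(G_i,dB/10)
  Stage 1: F_1 = 10^(2.37/10) = 1.726, G_1 = 10^(17.3/10) = 53.70
  Stage 2: F_2 = 10^(4.37/10) = 2.735, G_2 = 10^(8.25/10) = 6.683
  Stage 3: F_3 = 10^(2.38/10) = 1.730, G_3 = 10^(−2.38/10) = 0.5781
Friis cascade:
  F = 1.726 + (2.735 − 1)/53.70 + (1.730 − 1)/358.9 = 1.760
NF = 10 log₁₀(1.760) = 2.46 dB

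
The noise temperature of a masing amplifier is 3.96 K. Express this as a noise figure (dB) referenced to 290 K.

F = 1 + T_e/T₀ = 1 + 3.96/290 = 1.01366
NF = 10 log₁₀(1.01366) = 0.059 dB

0.059 dB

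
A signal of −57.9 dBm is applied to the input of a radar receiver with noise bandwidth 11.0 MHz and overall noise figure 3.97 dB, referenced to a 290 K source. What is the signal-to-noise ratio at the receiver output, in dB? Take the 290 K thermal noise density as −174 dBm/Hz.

Noise floor: N = −174 + 10 log₁₀(B) + NF
10 log₁₀(1.10×10⁷) = 70.41 dB
N = −174 + 70.41 + 3.97 = −99.62 dBm
SNR = P_sig − N = −57.9 − (−99.62) = 41.72 dB → 41.7 dB

41.7 dB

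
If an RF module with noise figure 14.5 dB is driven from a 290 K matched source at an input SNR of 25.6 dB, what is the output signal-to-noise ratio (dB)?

By definition F = SNR_in/SNR_out, so in dB: SNR_out = SNR_in − NF
SNR_out = 25.6 − 14.5 = 11.1 dB

11.1 dB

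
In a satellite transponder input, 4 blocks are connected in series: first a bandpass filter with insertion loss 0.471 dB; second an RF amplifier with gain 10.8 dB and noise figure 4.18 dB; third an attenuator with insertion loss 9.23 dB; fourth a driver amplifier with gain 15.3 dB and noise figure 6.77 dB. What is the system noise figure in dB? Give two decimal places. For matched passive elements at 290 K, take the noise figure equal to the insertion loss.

8.14 dB

Convert to linear (a loss of L dB is a gain of −L dB): F_i = 10^(NF_i/10), G_i = 10^(G_i,dB/10)
  Stage 1: F_1 = 10^(0.471/10) = 1.115, G_1 = 10^(−0.471/10) = 0.8972
  Stage 2: F_2 = 10^(4.18/10) = 2.618, G_2 = 10^(10.8/10) = 12.02
  Stage 3: F_3 = 10^(9.23/10) = 8.375, G_3 = 10^(−9.23/10) = 0.1194
  Stage 4: F_4 = 10^(6.77/10) = 4.753, G_4 = 10^(15.3/10) = 33.88
Friis cascade:
  F = 1.115 + (2.618 − 1)/0.8972 + (8.375 − 1)/10.79 + (4.753 − 1)/1.288 = 6.516
NF = 10 log₁₀(6.516) = 8.14 dB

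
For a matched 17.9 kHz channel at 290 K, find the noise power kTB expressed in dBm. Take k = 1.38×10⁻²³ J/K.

P_n = kTB = 1.38×10⁻²³ × 290 × 1.79×10⁴ = 7.16×10⁻¹⁷ W
In dBm: 10 log₁₀(7.16×10⁻¹⁷ / 10⁻³) = −131.4 dBm

−131.4 dBm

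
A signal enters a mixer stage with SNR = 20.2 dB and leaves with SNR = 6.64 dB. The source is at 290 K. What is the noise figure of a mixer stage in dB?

NF (dB) = SNR_in(dB) − SNR_out(dB) when the source is at T₀
NF = 20.2 − 6.64 = 13.56 dB

13.56 dB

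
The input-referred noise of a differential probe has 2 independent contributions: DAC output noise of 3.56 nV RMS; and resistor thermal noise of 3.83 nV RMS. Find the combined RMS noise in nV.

5.23 nV

Uncorrelated sources add in power (mean-square): V_tot = √(ΣV_i²)
V_tot = √[(3.56×10⁻⁹)² + (3.83×10⁻⁹)²] = 5.23×10⁻⁹ V = 5.23 nV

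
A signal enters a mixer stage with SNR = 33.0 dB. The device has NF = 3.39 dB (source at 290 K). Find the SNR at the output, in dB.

29.61 dB

By definition F = SNR_in/SNR_out, so in dB: SNR_out = SNR_in − NF
SNR_out = 33.0 − 3.39 = 29.61 dB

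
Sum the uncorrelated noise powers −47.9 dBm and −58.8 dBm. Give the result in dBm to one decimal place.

Convert to linear, add, convert back:
P₁ = 1.62×10⁻⁸ W, P₂ = 1.32×10⁻⁹ W
P_tot = 1.75×10⁻⁸ W → 10 log₁₀(P_tot / 10⁻³) = −47.6 dBm

−47.6 dBm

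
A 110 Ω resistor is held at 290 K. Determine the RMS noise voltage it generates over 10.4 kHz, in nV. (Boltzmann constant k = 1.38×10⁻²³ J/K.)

135 nV

V_n = √(4kTRB)
4kTRB = 4 × 1.38×10⁻²³ × 290 × 1.10×10² × 1.04×10⁴ = 1.83×10⁻¹⁴ V²
V_n = √(1.83×10⁻¹⁴) = 1.35×10⁻⁷ V = 135 nV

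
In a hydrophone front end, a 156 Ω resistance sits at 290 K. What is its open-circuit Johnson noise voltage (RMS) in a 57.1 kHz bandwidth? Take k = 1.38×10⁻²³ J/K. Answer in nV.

V_n = √(4kTRB)
4kTRB = 4 × 1.38×10⁻²³ × 290 × 1.56×10² × 5.71×10⁴ = 1.43×10⁻¹³ V²
V_n = √(1.43×10⁻¹³) = 3.78×10⁻⁷ V = 378 nV

378 nV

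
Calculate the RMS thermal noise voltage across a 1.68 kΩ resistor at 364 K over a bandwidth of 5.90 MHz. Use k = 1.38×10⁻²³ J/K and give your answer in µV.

14.1 µV

V_n = √(4kTRB)
4kTRB = 4 × 1.38×10⁻²³ × 364 × 1.68×10³ × 5.90×10⁶ = 1.99×10⁻¹⁰ V²
V_n = √(1.99×10⁻¹⁰) = 1.41×10⁻⁵ V = 14.1 µV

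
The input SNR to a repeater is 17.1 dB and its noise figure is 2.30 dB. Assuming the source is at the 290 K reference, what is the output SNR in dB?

14.80 dB

By definition F = SNR_in/SNR_out, so in dB: SNR_out = SNR_in − NF
SNR_out = 17.1 − 2.30 = 14.80 dB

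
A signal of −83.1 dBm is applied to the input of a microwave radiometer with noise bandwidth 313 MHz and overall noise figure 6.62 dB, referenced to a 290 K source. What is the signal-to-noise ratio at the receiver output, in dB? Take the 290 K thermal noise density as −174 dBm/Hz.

−0.7 dB

Noise floor: N = −174 + 10 log₁₀(B) + NF
10 log₁₀(3.13×10⁸) = 84.96 dB
N = −174 + 84.96 + 6.62 = −82.42 dBm
SNR = P_sig − N = −83.1 − (−82.42) = −0.68 dB → −0.7 dB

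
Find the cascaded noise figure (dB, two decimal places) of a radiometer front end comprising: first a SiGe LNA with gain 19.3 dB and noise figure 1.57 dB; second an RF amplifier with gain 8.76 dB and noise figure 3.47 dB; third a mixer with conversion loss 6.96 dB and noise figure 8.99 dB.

Convert to linear (a loss of L dB is a gain of −L dB): F_i = 10^(NF_i/10), G_i = 10^(G_i,dB/10)
  Stage 1: F_1 = 10^(1.57/10) = 1.435, G_1 = 10^(19.3/10) = 85.11
  Stage 2: F_2 = 10^(3.47/10) = 2.223, G_2 = 10^(8.76/10) = 7.516
  Stage 3: F_3 = 10^(8.99/10) = 7.925, G_3 = 10^(−6.96/10) = 0.2014
Friis cascade:
  F = 1.435 + (2.223 − 1)/85.11 + (7.925 − 1)/639.7 = 1.461
NF = 10 log₁₀(1.461) = 1.65 dB

1.65 dB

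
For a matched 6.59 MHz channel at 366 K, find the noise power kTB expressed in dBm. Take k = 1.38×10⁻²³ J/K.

−104.8 dBm

P_n = kTB = 1.38×10⁻²³ × 366 × 6.59×10⁶ = 3.33×10⁻¹⁴ W
In dBm: 10 log₁₀(3.33×10⁻¹⁴ / 10⁻³) = −104.8 dBm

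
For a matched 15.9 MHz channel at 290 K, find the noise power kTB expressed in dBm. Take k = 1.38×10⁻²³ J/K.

−102.0 dBm

P_n = kTB = 1.38×10⁻²³ × 290 × 1.59×10⁷ = 6.36×10⁻¹⁴ W
In dBm: 10 log₁₀(6.36×10⁻¹⁴ / 10⁻³) = −102.0 dBm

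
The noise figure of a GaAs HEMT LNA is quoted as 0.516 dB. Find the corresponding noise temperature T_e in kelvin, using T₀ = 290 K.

F = 10^(0.516/10) = 1.12616
T_e = (F − 1)·T₀ = (1.12616 − 1) × 290 = 36.6 K

36.6 K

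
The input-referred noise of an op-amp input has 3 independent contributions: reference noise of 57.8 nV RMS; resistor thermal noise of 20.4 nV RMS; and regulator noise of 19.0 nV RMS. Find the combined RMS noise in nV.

Uncorrelated sources add in power (mean-square): V_tot = √(ΣV_i²)
V_tot = √[(5.78×10⁻⁸)² + (2.04×10⁻⁸)² + (1.90×10⁻⁸)²] = 6.42×10⁻⁸ V = 64.2 nV

64.2 nV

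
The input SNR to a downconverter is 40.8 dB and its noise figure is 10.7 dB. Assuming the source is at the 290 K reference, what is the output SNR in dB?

By definition F = SNR_in/SNR_out, so in dB: SNR_out = SNR_in − NF
SNR_out = 40.8 − 10.7 = 30.1 dB

30.1 dB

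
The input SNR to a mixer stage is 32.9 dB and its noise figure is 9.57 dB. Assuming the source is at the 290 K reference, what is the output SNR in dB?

By definition F = SNR_in/SNR_out, so in dB: SNR_out = SNR_in − NF
SNR_out = 32.9 − 9.57 = 23.33 dB

23.33 dB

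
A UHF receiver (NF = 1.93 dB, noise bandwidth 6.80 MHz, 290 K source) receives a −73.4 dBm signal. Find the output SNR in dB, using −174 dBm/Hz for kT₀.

30.3 dB

Noise floor: N = −174 + 10 log₁₀(B) + NF
10 log₁₀(6.80×10⁶) = 68.33 dB
N = −174 + 68.33 + 1.93 = −103.74 dBm
SNR = P_sig − N = −73.4 − (−103.74) = 30.34 dB → 30.3 dB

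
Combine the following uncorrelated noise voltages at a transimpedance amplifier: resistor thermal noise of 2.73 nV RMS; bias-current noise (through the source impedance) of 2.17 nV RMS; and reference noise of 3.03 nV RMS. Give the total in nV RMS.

Uncorrelated sources add in power (mean-square): V_tot = √(ΣV_i²)
V_tot = √[(2.73×10⁻⁹)² + (2.17×10⁻⁹)² + (3.03×10⁻⁹)²] = 4.62×10⁻⁹ V = 4.62 nV

4.62 nV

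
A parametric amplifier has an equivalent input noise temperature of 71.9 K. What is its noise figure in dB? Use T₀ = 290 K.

0.962 dB

F = 1 + T_e/T₀ = 1 + 71.9/290 = 1.24793
NF = 10 log₁₀(1.24793) = 0.962 dB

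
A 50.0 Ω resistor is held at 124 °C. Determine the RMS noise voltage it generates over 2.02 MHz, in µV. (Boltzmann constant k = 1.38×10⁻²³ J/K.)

1.49 µV

T = 124 °C + 273.15 = 397.15 K
V_n = √(4kTRB)
4kTRB = 4 × 1.38×10⁻²³ × 397.15 × 5.00×10¹ × 2.02×10⁶ = 2.21×10⁻¹² V²
V_n = √(2.21×10⁻¹²) = 1.49×10⁻⁶ V = 1.49 µV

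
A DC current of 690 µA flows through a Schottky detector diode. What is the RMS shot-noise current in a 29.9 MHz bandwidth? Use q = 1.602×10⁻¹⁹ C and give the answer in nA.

I_n = √(2qI·B)
2qI·B = 2 × 1.602×10⁻¹⁹ × 6.90×10⁻⁴ × 2.99×10⁷ = 6.61×10⁻¹⁵ A²
I_n = √(6.61×10⁻¹⁵) = 8.13×10⁻⁸ A = 81.3 nA

81.3 nA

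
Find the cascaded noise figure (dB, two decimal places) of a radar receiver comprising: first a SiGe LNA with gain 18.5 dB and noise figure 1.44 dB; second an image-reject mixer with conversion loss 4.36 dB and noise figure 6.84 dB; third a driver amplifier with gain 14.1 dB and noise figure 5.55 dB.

1.90 dB

Convert to linear (a loss of L dB is a gain of −L dB): F_i = 10^(NF_i/10), G_i = 10^(G_i,dB/10)
  Stage 1: F_1 = 10^(1.44/10) = 1.393, G_1 = 10^(18.5/10) = 70.79
  Stage 2: F_2 = 10^(6.84/10) = 4.831, G_2 = 10^(−4.36/10) = 0.3664
  Stage 3: F_3 = 10^(5.55/10) = 3.589, G_3 = 10^(14.1/10) = 25.70
Friis cascade:
  F = 1.393 + (4.831 − 1)/70.79 + (3.589 − 1)/25.94 = 1.547
NF = 10 log₁₀(1.547) = 1.90 dB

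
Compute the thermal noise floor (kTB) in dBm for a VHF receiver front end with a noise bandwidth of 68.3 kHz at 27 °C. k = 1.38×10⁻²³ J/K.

−125.5 dBm

T = 27 °C + 273.15 = 300.15 K
P_n = kTB = 1.38×10⁻²³ × 300.15 × 6.83×10⁴ = 2.83×10⁻¹⁶ W
In dBm: 10 log₁₀(2.83×10⁻¹⁶ / 10⁻³) = −125.5 dBm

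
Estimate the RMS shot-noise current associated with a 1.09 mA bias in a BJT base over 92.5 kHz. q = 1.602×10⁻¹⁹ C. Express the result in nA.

5.68 nA

I_n = √(2qI·B)
2qI·B = 2 × 1.602×10⁻¹⁹ × 1.09×10⁻³ × 9.25×10⁴ = 3.23×10⁻¹⁷ A²
I_n = √(3.23×10⁻¹⁷) = 5.68×10⁻⁹ A = 5.68 nA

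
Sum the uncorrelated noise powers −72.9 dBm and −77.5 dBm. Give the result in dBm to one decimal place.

−71.6 dBm

Convert to linear, add, convert back:
P₁ = 5.13×10⁻¹¹ W, P₂ = 1.78×10⁻¹¹ W
P_tot = 6.91×10⁻¹¹ W → 10 log₁₀(P_tot / 10⁻³) = −71.6 dBm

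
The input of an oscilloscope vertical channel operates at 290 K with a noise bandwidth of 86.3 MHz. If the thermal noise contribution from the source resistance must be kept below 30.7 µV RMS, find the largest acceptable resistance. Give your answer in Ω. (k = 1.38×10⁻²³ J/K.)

Johnson–Nyquist: V_n = √(4kTRB) ⇒ R = V_n² / (4kTB)
4kTB = 4 × 1.38×10⁻²³ × 290 × 8.63×10⁷ = 1.38×10⁻¹²
R = (3.07×10⁻⁵)² / 1.38×10⁻¹² = 6.82×10² Ω = 682 Ω

682 Ω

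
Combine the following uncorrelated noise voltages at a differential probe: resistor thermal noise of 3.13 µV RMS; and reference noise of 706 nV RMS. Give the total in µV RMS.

Uncorrelated sources add in power (mean-square): V_tot = √(ΣV_i²)
V_tot = √[(3.13×10⁻⁶)² + (7.06×10⁻⁷)²] = 3.21×10⁻⁶ V = 3.21 µV

3.21 µV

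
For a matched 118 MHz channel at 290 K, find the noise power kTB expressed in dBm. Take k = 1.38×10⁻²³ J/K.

−93.3 dBm

P_n = kTB = 1.38×10⁻²³ × 290 × 1.18×10⁸ = 4.72×10⁻¹³ W
In dBm: 10 log₁₀(4.72×10⁻¹³ / 10⁻³) = −93.3 dBm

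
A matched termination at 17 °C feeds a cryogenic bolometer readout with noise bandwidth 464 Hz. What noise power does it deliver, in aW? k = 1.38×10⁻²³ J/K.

T = 17 °C + 273.15 = 290.15 K
P_n = kTB = 1.38×10⁻²³ × 290.15 × 4.64×10² = 1.86×10⁻¹⁸ W = 1.86 aW

1.86 aW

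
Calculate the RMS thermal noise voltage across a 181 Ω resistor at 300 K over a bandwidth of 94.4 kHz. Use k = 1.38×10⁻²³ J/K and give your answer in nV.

532 nV

V_n = √(4kTRB)
4kTRB = 4 × 1.38×10⁻²³ × 300 × 1.81×10² × 9.44×10⁴ = 2.83×10⁻¹³ V²
V_n = √(2.83×10⁻¹³) = 5.32×10⁻⁷ V = 532 nV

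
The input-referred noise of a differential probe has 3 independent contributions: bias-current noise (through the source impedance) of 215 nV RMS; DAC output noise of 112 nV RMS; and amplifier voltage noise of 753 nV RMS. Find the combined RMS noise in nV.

791 nV

Uncorrelated sources add in power (mean-square): V_tot = √(ΣV_i²)
V_tot = √[(2.15×10⁻⁷)² + (1.12×10⁻⁷)² + (7.53×10⁻⁷)²] = 7.91×10⁻⁷ V = 791 nV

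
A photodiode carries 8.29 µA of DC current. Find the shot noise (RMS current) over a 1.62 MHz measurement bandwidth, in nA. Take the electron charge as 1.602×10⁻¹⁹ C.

2.07 nA

I_n = √(2qI·B)
2qI·B = 2 × 1.602×10⁻¹⁹ × 8.29×10⁻⁶ × 1.62×10⁶ = 4.30×10⁻¹⁸ A²
I_n = √(4.30×10⁻¹⁸) = 2.07×10⁻⁹ A = 2.07 nA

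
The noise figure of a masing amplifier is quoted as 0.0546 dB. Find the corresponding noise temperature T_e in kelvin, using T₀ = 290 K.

3.67 K

F = 10^(0.0546/10) = 1.01265
T_e = (F − 1)·T₀ = (1.01265 − 1) × 290 = 3.67 K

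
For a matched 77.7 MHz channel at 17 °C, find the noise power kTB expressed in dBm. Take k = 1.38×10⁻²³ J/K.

T = 17 °C + 273.15 = 290.15 K
P_n = kTB = 1.38×10⁻²³ × 290.15 × 7.77×10⁷ = 3.11×10⁻¹³ W
In dBm: 10 log₁₀(3.11×10⁻¹³ / 10⁻³) = −95.1 dBm

−95.1 dBm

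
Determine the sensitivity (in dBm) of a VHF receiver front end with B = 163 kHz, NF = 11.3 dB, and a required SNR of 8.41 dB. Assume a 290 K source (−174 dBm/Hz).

−102.2 dBm

Sensitivity = −174 + 10 log₁₀(B) + NF + SNR_min
= −174 + 52.12 + 11.3 + 8.41
= −102.17 dBm → −102.2 dBm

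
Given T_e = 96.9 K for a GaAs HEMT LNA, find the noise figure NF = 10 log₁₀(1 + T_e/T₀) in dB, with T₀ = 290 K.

F = 1 + T_e/T₀ = 1 + 96.9/290 = 1.33414
NF = 10 log₁₀(1.33414) = 1.25 dB

1.25 dB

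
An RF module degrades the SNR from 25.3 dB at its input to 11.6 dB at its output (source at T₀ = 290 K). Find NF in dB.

NF (dB) = SNR_in(dB) − SNR_out(dB) when the source is at T₀
NF = 25.3 − 11.6 = 13.7 dB

13.7 dB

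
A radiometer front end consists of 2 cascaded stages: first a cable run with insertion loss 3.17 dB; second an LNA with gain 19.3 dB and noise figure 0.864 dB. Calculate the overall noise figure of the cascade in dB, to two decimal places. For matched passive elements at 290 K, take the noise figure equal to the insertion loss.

Convert to linear (a loss of L dB is a gain of −L dB): F_i = 10^(NF_i/10), G_i = 10^(G_i,dB/10)
  Stage 1: F_1 = 10^(3.17/10) = 2.075, G_1 = 10^(−3.17/10) = 0.4819
  Stage 2: F_2 = 10^(0.864/10) = 1.220, G_2 = 10^(19.3/10) = 85.11
Friis cascade:
  F = 2.075 + (1.220 − 1)/0.4819 = 2.532
NF = 10 log₁₀(2.532) = 4.03 dB

4.03 dB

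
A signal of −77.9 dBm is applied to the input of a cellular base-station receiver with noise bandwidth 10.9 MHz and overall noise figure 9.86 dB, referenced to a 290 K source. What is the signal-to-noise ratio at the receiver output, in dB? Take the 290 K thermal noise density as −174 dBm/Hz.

15.9 dB

Noise floor: N = −174 + 10 log₁₀(B) + NF
10 log₁₀(1.09×10⁷) = 70.37 dB
N = −174 + 70.37 + 9.86 = −93.77 dBm
SNR = P_sig − N = −77.9 − (−93.77) = 15.87 dB → 15.9 dB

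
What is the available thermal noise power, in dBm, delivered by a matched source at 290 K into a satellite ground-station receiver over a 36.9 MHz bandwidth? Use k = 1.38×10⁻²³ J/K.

P_n = kTB = 1.38×10⁻²³ × 290 × 3.69×10⁷ = 1.48×10⁻¹³ W
In dBm: 10 log₁₀(1.48×10⁻¹³ / 10⁻³) = −98.3 dBm

−98.3 dBm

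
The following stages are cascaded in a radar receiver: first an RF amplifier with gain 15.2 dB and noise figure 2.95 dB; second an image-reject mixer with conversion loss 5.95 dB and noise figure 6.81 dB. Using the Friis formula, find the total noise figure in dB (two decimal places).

3.20 dB

Convert to linear (a loss of L dB is a gain of −L dB): F_i = 10^(NF_i/10), G_i = 10^(G_i,dB/10)
  Stage 1: F_1 = 10^(2.95/10) = 1.972, G_1 = 10^(15.2/10) = 33.11
  Stage 2: F_2 = 10^(6.81/10) = 4.797, G_2 = 10^(−5.95/10) = 0.2541
Friis cascade:
  F = 1.972 + (4.797 − 1)/33.11 = 2.087
NF = 10 log₁₀(2.087) = 3.20 dB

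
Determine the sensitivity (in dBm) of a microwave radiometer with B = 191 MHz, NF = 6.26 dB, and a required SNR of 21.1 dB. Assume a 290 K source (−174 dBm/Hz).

Sensitivity = −174 + 10 log₁₀(B) + NF + SNR_min
= −174 + 82.81 + 6.26 + 21.1
= −63.83 dBm → −63.8 dBm

−63.8 dBm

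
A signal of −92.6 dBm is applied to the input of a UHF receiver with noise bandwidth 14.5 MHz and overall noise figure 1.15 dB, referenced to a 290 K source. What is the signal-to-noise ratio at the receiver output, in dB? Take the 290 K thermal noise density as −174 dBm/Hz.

Noise floor: N = −174 + 10 log₁₀(B) + NF
10 log₁₀(1.45×10⁷) = 71.61 dB
N = −174 + 71.61 + 1.15 = −101.24 dBm
SNR = P_sig − N = −92.6 − (−101.24) = 8.64 dB → 8.6 dB

8.6 dB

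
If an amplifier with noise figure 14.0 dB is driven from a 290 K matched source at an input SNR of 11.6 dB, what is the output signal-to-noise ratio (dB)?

−2.4 dB

By definition F = SNR_in/SNR_out, so in dB: SNR_out = SNR_in − NF
SNR_out = 11.6 − 14.0 = −2.4 dB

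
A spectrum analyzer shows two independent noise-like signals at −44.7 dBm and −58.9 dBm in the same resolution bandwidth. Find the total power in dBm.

−44.5 dBm

Convert to linear, add, convert back:
P₁ = 3.39×10⁻⁸ W, P₂ = 1.29×10⁻⁹ W
P_tot = 3.52×10⁻⁸ W → 10 log₁₀(P_tot / 10⁻³) = −44.5 dBm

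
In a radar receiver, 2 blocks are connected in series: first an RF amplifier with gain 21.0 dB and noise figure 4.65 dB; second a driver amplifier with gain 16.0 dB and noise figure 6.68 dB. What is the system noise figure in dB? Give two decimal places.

4.69 dB

Convert to linear (a loss of L dB is a gain of −L dB): F_i = 10^(NF_i/10), G_i = 10^(G_i,dB/10)
  Stage 1: F_1 = 10^(4.65/10) = 2.917, G_1 = 10^(21.0/10) = 125.9
  Stage 2: F_2 = 10^(6.68/10) = 4.656, G_2 = 10^(16.0/10) = 39.81
Friis cascade:
  F = 2.917 + (4.656 − 1)/125.9 = 2.946
NF = 10 log₁₀(2.946) = 4.69 dB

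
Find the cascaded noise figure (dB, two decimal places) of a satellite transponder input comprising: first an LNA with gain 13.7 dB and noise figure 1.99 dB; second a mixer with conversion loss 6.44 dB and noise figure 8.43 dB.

2.64 dB

Convert to linear (a loss of L dB is a gain of −L dB): F_i = 10^(NF_i/10), G_i = 10^(G_i,dB/10)
  Stage 1: F_1 = 10^(1.99/10) = 1.581, G_1 = 10^(13.7/10) = 23.44
  Stage 2: F_2 = 10^(8.43/10) = 6.966, G_2 = 10^(−6.44/10) = 0.2270
Friis cascade:
  F = 1.581 + (6.966 − 1)/23.44 = 1.836
NF = 10 log₁₀(1.836) = 2.64 dB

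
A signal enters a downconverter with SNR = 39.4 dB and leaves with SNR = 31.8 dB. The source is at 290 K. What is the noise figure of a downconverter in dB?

NF (dB) = SNR_in(dB) − SNR_out(dB) when the source is at T₀
NF = 39.4 − 31.8 = 7.6 dB

7.6 dB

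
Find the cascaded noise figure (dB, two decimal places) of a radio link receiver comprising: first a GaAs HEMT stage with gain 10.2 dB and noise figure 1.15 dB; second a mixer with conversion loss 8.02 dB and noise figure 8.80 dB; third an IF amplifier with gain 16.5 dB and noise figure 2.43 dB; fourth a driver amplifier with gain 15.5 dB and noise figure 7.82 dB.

3.90 dB

Convert to linear (a loss of L dB is a gain of −L dB): F_i = 10^(NF_i/10), G_i = 10^(G_i,dB/10)
  Stage 1: F_1 = 10^(1.15/10) = 1.303, G_1 = 10^(10.2/10) = 10.47
  Stage 2: F_2 = 10^(8.80/10) = 7.586, G_2 = 10^(−8.02/10) = 0.1578
  Stage 3: F_3 = 10^(2.43/10) = 1.750, G_3 = 10^(16.5/10) = 44.67
  Stage 4: F_4 = 10^(7.82/10) = 6.053, G_4 = 10^(15.5/10) = 35.48
Friis cascade:
  F = 1.303 + (7.586 − 1)/10.47 + (1.750 − 1)/1.652 + (6.053 − 1)/73.79 = 2.454
NF = 10 log₁₀(2.454) = 3.90 dB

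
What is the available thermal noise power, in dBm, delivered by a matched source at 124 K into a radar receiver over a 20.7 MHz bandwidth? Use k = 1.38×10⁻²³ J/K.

−104.5 dBm

P_n = kTB = 1.38×10⁻²³ × 124 × 2.07×10⁷ = 3.54×10⁻¹⁴ W
In dBm: 10 log₁₀(3.54×10⁻¹⁴ / 10⁻³) = −104.5 dBm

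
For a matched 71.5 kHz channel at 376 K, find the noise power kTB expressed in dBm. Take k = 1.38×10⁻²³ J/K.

P_n = kTB = 1.38×10⁻²³ × 376 × 7.15×10⁴ = 3.71×10⁻¹⁶ W
In dBm: 10 log₁₀(3.71×10⁻¹⁶ / 10⁻³) = −124.3 dBm

−124.3 dBm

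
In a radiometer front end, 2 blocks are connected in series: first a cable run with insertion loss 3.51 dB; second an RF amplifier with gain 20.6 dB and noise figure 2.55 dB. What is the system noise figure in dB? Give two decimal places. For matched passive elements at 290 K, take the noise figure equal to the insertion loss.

Convert to linear (a loss of L dB is a gain of −L dB): F_i = 10^(NF_i/10), G_i = 10^(G_i,dB/10)
  Stage 1: F_1 = 10^(3.51/10) = 2.244, G_1 = 10^(−3.51/10) = 0.4457
  Stage 2: F_2 = 10^(2.55/10) = 1.799, G_2 = 10^(20.6/10) = 114.8
Friis cascade:
  F = 2.244 + (1.799 − 1)/0.4457 = 4.036
NF = 10 log₁₀(4.036) = 6.06 dB

6.06 dB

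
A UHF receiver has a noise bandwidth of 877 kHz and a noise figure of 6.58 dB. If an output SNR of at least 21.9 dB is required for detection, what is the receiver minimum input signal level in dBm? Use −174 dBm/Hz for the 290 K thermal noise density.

Sensitivity = −174 + 10 log₁₀(B) + NF + SNR_min
= −174 + 59.43 + 6.58 + 21.9
= −86.09 dBm → −86.1 dBm

−86.1 dBm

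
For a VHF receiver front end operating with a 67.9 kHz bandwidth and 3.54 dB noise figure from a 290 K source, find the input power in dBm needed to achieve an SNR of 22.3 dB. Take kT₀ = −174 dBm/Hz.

Sensitivity = −174 + 10 log₁₀(B) + NF + SNR_min
= −174 + 48.32 + 3.54 + 22.3
= −99.84 dBm → −99.8 dBm

−99.8 dBm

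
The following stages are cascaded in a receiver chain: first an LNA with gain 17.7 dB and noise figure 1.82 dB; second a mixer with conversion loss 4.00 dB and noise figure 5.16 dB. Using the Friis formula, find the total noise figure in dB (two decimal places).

Convert to linear (a loss of L dB is a gain of −L dB): F_i = 10^(NF_i/10), G_i = 10^(G_i,dB/10)
  Stage 1: F_1 = 10^(1.82/10) = 1.521, G_1 = 10^(17.7/10) = 58.88
  Stage 2: F_2 = 10^(5.16/10) = 3.281, G_2 = 10^(−4.00/10) = 0.3981
Friis cascade:
  F = 1.521 + (3.281 − 1)/58.88 = 1.559
NF = 10 log₁₀(1.559) = 1.93 dB

1.93 dB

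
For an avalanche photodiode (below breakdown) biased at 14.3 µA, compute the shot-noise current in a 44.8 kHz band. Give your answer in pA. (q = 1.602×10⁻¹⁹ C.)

453 pA

I_n = √(2qI·B)
2qI·B = 2 × 1.602×10⁻¹⁹ × 1.43×10⁻⁵ × 4.48×10⁴ = 2.05×10⁻¹⁹ A²
I_n = √(2.05×10⁻¹⁹) = 4.53×10⁻¹⁰ A = 453 pA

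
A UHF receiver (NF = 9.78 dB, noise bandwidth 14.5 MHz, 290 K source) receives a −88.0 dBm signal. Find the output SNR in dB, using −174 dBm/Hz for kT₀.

4.6 dB

Noise floor: N = −174 + 10 log₁₀(B) + NF
10 log₁₀(1.45×10⁷) = 71.61 dB
N = −174 + 71.61 + 9.78 = −92.61 dBm
SNR = P_sig − N = −88.0 − (−92.61) = 4.61 dB → 4.6 dB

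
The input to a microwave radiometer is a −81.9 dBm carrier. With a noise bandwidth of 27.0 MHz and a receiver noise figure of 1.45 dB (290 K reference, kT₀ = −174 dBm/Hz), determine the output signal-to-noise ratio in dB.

Noise floor: N = −174 + 10 log₁₀(B) + NF
10 log₁₀(2.70×10⁷) = 74.31 dB
N = −174 + 74.31 + 1.45 = −98.24 dBm
SNR = P_sig − N = −81.9 − (−98.24) = 16.34 dB → 16.3 dB

16.3 dB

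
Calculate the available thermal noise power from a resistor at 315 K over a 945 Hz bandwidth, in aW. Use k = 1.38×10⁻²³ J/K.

4.11 aW

P_n = kTB = 1.38×10⁻²³ × 315 × 9.45×10² = 4.11×10⁻¹⁸ W = 4.11 aW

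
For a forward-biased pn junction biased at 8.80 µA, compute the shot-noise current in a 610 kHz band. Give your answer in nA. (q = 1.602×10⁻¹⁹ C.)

1.31 nA

I_n = √(2qI·B)
2qI·B = 2 × 1.602×10⁻¹⁹ × 8.80×10⁻⁶ × 6.10×10⁵ = 1.72×10⁻¹⁸ A²
I_n = √(1.72×10⁻¹⁸) = 1.31×10⁻⁹ A = 1.31 nA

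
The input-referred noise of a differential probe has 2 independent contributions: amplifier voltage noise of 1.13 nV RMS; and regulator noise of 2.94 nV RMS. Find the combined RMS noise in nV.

3.15 nV

Uncorrelated sources add in power (mean-square): V_tot = √(ΣV_i²)
V_tot = √[(1.13×10⁻⁹)² + (2.94×10⁻⁹)²] = 3.15×10⁻⁹ V = 3.15 nV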